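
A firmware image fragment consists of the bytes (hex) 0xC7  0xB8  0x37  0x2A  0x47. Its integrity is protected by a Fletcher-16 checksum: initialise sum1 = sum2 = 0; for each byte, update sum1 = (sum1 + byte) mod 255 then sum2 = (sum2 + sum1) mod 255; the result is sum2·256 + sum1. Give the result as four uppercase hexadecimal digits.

Running sums (mod 255):
  after byte 0 (0xC7): sum1=199, sum2=199
  after byte 1 (0xB8): sum1=128, sum2=72
  after byte 2 (0x37): sum1=183, sum2=0
  after byte 3 (0x2A): sum1=225, sum2=225
  after byte 4 (0x47): sum1=41, sum2=11
Checksum = sum2·256 + sum1 = 11·256 + 41 = 2857 = 0x0B29.

0B29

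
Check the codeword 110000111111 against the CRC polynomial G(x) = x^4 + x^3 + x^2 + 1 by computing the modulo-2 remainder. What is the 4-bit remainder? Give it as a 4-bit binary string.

0000

Modulo-2 division of 110000111111 by 11101:
  pos 0: 11000 XOR 11101 = 00101
  pos 2: 10101 XOR 11101 = 01000
  pos 3: 10001 XOR 11101 = 01100
  pos 4: 11001 XOR 11101 = 00100
  pos 6: 10011 XOR 11101 = 01110
  pos 7: 11101 XOR 11101 = 00000
Remainder = 0000 (zero — the frame passes the CRC check).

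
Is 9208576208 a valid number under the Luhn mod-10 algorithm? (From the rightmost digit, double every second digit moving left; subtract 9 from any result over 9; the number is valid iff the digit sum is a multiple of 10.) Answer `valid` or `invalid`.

valid

From the right, keep odd positions and double even positions (subtract 9 from any doubled value over 9):
  doubled (positions 2,4,...): 0 3 1 0 9 → sum 13
  kept (positions 1,3,...): 8 2 7 8 2 → sum 27
Total = 40.
40 mod 10 = 0, so the number is valid.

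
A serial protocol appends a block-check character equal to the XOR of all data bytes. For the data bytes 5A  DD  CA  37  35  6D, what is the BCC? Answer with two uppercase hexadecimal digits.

22

XOR the bytes together:
  start with 0x5A
  0x5A ⊕ 0xDD = 0x87
  0x87 ⊕ 0xCA = 0x4D
  0x4D ⊕ 0x37 = 0x7A
  0x7A ⊕ 0x35 = 0x4F
  0x4F ⊕ 0x6D = 0x22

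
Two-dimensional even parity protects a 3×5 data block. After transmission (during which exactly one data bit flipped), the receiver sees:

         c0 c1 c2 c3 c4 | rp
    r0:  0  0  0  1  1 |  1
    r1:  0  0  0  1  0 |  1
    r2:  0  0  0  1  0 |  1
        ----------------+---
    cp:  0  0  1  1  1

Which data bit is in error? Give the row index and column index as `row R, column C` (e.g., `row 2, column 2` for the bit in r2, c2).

Recompute each row's even parity and compare to rp:
  r0: data parity 0, sent rp 1 → mismatch
  r1: data parity 1, sent rp 1 → ok
  r2: data parity 1, sent rp 1 → ok
Recompute each column's even parity and compare to cp:
  c0: data parity 0, sent cp 0 → ok
  c1: data parity 0, sent cp 0 → ok
  c2: data parity 0, sent cp 1 → mismatch
  c3: data parity 1, sent cp 1 → ok
  c4: data parity 1, sent cp 1 → ok
Exactly one row (r0) and one column (c2) fail → the flipped bit is at their intersection.

row 0, column 2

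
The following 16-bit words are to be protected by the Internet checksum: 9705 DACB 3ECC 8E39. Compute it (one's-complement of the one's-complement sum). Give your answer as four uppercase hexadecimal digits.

C128

One's-complement addition (fold any carry out of bit 15 back into bit 0):
  0x9705 + 0xDACB = 0x171D0 → wrap carry → 0x71D1
  0x71D1 + 0x3ECC = 0x0B09D
  0xB09D + 0x8E39 = 0x13ED6 → wrap carry → 0x3ED7
One's-complement sum = 0x3ED7.
Checksum = ~0x3ED7 & 0xFFFF = 0xC128.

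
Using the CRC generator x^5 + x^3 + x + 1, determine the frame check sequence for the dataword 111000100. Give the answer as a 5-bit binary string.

Append 5 zeros: 11100010000000. Divide by 101011 (XOR where the leading bit is 1):
  pos 0: 111000 XOR 101011 = 010011
  pos 1: 100111 XOR 101011 = 001100
  pos 3: 110000 XOR 101011 = 011011
  pos 4: 110110 XOR 101011 = 011101
  pos 5: 111010 XOR 101011 = 010001
  pos 6: 100010 XOR 101011 = 001001
  pos 8: 100100 XOR 101011 = 001111
Remainder (last 5 bits) = 01111. This is the CRC / FCS.

01111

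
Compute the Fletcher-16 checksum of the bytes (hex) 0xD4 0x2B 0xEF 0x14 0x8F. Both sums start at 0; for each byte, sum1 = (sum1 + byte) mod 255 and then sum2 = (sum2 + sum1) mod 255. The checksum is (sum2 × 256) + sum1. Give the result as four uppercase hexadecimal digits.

5C93

Running sums (mod 255):
  after byte 0 (0xD4): sum1=212, sum2=212
  after byte 1 (0x2B): sum1=0, sum2=212
  after byte 2 (0xEF): sum1=239, sum2=196
  after byte 3 (0x14): sum1=4, sum2=200
  after byte 4 (0x8F): sum1=147, sum2=92
Checksum = sum2·256 + sum1 = 92·256 + 147 = 23699 = 0x5C93.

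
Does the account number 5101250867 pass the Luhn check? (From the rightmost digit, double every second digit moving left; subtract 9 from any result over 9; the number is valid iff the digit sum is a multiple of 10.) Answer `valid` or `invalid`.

From the right, keep odd positions and double even positions (subtract 9 from any doubled value over 9):
  doubled (positions 2,4,...): 3 0 4 0 1 → sum 8
  kept (positions 1,3,...): 7 8 5 1 1 → sum 22
Total = 30.
30 mod 10 = 0, so the number is valid.

valid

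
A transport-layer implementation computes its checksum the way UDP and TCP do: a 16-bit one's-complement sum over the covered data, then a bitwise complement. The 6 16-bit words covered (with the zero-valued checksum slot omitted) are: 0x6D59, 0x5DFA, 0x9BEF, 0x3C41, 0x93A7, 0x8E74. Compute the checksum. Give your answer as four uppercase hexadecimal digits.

One's-complement addition (fold any carry out of bit 15 back into bit 0):
  0x6D59 + 0x5DFA = 0x0CB53
  0xCB53 + 0x9BEF = 0x16742 → wrap carry → 0x6743
  0x6743 + 0x3C41 = 0x0A384
  0xA384 + 0x93A7 = 0x1372B → wrap carry → 0x372C
  0x372C + 0x8E74 = 0x0C5A0
One's-complement sum = 0xC5A0.
Checksum = ~0xC5A0 & 0xFFFF = 0x3A5F.

3A5F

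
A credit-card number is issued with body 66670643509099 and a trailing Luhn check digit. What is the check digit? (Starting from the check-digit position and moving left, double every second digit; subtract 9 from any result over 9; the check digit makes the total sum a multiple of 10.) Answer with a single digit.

5

Partial digits right→left: 9 9 0 9 0 5 3 4 6 0 7 6 6 6
Double every second digit counting from the check-digit position (so the 1st, 3rd, 5th, ... of the partial from the right).
  doubled (with −9 where >9): 9 0 0 6 3 5 3 → sum 26
  kept as-is: 9 9 5 4 0 6 6 → sum 39
Total = 26 + 39 = 65.
Check digit = (10 − (65 mod 10)) mod 10 = 5.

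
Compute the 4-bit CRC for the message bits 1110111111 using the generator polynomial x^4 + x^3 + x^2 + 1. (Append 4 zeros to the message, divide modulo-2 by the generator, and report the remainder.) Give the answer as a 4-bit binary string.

0111

Append 4 zeros: 11101111110000. Divide by 11101 (XOR where the leading bit is 1):
  pos 0: 11101 XOR 11101 = 00000
  pos 5: 11111 XOR 11101 = 00010
  pos 8: 10000 XOR 11101 = 01101
  pos 9: 11010 XOR 11101 = 00111
Remainder (last 4 bits) = 0111. This is the CRC / FCS.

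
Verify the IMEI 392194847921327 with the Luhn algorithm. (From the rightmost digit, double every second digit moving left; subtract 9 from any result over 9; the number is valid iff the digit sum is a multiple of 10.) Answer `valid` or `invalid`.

From the right, keep odd positions and double even positions (subtract 9 from any doubled value over 9):
  doubled (positions 2,4,...): 4 2 9 8 8 2 9 → sum 42
  kept (positions 1,3,...): 7 3 2 7 8 9 2 3 → sum 41
Total = 83.
83 mod 10 = 3, so the number is invalid.

invalid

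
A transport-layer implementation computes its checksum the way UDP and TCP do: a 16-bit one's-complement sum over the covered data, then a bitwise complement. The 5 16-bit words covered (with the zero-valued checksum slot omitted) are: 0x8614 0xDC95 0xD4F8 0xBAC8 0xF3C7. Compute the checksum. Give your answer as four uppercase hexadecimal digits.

19CC

One's-complement addition (fold any carry out of bit 15 back into bit 0):
  0x8614 + 0xDC95 = 0x162A9 → wrap carry → 0x62AA
  0x62AA + 0xD4F8 = 0x137A2 → wrap carry → 0x37A3
  0x37A3 + 0xBAC8 = 0x0F26B
  0xF26B + 0xF3C7 = 0x1E632 → wrap carry → 0xE633
One's-complement sum = 0xE633.
Checksum = ~0xE633 & 0xFFFF = 0x19CC.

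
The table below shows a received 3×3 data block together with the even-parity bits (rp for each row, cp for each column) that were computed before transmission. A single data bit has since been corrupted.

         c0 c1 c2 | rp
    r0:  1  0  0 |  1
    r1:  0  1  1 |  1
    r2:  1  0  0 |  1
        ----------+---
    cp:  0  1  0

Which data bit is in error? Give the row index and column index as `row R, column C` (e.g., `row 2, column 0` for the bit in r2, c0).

Recompute each row's even parity and compare to rp:
  r0: data parity 1, sent rp 1 → ok
  r1: data parity 0, sent rp 1 → mismatch
  r2: data parity 1, sent rp 1 → ok
Recompute each column's even parity and compare to cp:
  c0: data parity 0, sent cp 0 → ok
  c1: data parity 1, sent cp 1 → ok
  c2: data parity 1, sent cp 0 → mismatch
Exactly one row (r1) and one column (c2) fail → the flipped bit is at their intersection.

row 1, column 2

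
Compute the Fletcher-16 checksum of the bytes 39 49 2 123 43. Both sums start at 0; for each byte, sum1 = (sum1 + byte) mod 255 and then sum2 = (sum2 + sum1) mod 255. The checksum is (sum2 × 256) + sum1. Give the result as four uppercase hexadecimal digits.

Running sums (mod 255):
  after byte 0 (39): sum1=39, sum2=39
  after byte 1 (49): sum1=88, sum2=127
  after byte 2 (2): sum1=90, sum2=217
  after byte 3 (123): sum1=213, sum2=175
  after byte 4 (43): sum1=1, sum2=176
Checksum = sum2·256 + sum1 = 176·256 + 1 = 45057 = 0xB001.

B001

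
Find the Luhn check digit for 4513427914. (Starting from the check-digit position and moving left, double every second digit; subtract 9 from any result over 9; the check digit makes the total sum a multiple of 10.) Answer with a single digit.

5

Partial digits right→left: 4 1 9 7 2 4 3 1 5 4
Double every second digit counting from the check-digit position (so the 1st, 3rd, 5th, ... of the partial from the right).
  doubled (with −9 where >9): 8 9 4 6 1 → sum 28
  kept as-is: 1 7 4 1 4 → sum 17
Total = 28 + 17 = 45.
Check digit = (10 − (45 mod 10)) mod 10 = 5.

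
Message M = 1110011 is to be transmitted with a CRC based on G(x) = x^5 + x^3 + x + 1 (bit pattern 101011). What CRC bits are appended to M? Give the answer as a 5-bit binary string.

Append 5 zeros: 111001100000. Divide by 101011 (XOR where the leading bit is 1):
  pos 0: 111001 XOR 101011 = 010010
  pos 1: 100101 XOR 101011 = 001110
  pos 3: 111000 XOR 101011 = 010011
  pos 4: 100110 XOR 101011 = 001101
  pos 6: 110100 XOR 101011 = 011111
Remainder (last 5 bits) = 11111. This is the CRC / FCS.

11111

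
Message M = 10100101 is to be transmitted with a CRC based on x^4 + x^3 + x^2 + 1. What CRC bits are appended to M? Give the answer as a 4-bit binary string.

Append 4 zeros: 101001010000. Divide by 11101 (XOR where the leading bit is 1):
  pos 0: 10100 XOR 11101 = 01001
  pos 1: 10011 XOR 11101 = 01110
  pos 2: 11100 XOR 11101 = 00001
  pos 6: 11000 XOR 11101 = 00101
Remainder (last 4 bits) = 1010. This is the CRC / FCS.

1010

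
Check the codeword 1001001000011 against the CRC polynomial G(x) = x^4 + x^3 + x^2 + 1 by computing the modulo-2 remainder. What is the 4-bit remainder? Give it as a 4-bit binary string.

Modulo-2 division of 1001001000011 by 11101:
  pos 0: 10010 XOR 11101 = 01111
  pos 1: 11110 XOR 11101 = 00011
  pos 4: 11100 XOR 11101 = 00001
  pos 8: 10011 XOR 11101 = 01110
Remainder = 1110 (nonzero — an error is detected).

1110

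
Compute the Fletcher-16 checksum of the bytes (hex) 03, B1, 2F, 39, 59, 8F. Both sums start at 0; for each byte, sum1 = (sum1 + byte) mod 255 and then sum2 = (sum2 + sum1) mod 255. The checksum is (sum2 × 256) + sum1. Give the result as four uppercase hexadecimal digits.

3506

Running sums (mod 255):
  after byte 0 (03): sum1=3, sum2=3
  after byte 1 (B1): sum1=180, sum2=183
  after byte 2 (2F): sum1=227, sum2=155
  after byte 3 (39): sum1=29, sum2=184
  after byte 4 (59): sum1=118, sum2=47
  after byte 5 (8F): sum1=6, sum2=53
Checksum = sum2·256 + sum1 = 53·256 + 6 = 13574 = 0x3506.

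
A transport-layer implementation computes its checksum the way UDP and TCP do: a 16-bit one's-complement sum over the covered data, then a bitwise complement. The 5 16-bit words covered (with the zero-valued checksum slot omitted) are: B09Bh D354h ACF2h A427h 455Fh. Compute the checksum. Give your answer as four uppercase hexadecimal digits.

E595

One's-complement addition (fold any carry out of bit 15 back into bit 0):
  0xB09B + 0xD354 = 0x183EF → wrap carry → 0x83F0
  0x83F0 + 0xACF2 = 0x130E2 → wrap carry → 0x30E3
  0x30E3 + 0xA427 = 0x0D50A
  0xD50A + 0x455F = 0x11A69 → wrap carry → 0x1A6A
One's-complement sum = 0x1A6A.
Checksum = ~0x1A6A & 0xFFFF = 0xE595.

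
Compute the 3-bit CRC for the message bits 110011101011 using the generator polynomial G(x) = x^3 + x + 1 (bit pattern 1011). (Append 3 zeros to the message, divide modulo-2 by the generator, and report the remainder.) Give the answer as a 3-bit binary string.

Append 3 zeros: 110011101011000. Divide by 1011 (XOR where the leading bit is 1):
  pos 0: 1100 XOR 1011 = 0111
  pos 1: 1111 XOR 1011 = 0100
  pos 2: 1001 XOR 1011 = 0010
  pos 4: 1010 XOR 1011 = 0001
  pos 7: 1101 XOR 1011 = 0110
  pos 8: 1101 XOR 1011 = 0110
  pos 9: 1100 XOR 1011 = 0111
  pos 10: 1110 XOR 1011 = 0101
  pos 11: 1010 XOR 1011 = 0001
Remainder (last 3 bits) = 001. This is the CRC / FCS.

001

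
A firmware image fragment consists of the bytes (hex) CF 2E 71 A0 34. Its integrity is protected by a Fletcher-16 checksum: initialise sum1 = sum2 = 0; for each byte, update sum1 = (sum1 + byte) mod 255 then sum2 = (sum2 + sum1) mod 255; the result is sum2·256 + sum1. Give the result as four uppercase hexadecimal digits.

9144

Running sums (mod 255):
  after byte 0 (CF): sum1=207, sum2=207
  after byte 1 (2E): sum1=253, sum2=205
  after byte 2 (71): sum1=111, sum2=61
  after byte 3 (A0): sum1=16, sum2=77
  after byte 4 (34): sum1=68, sum2=145
Checksum = sum2·256 + sum1 = 145·256 + 68 = 37188 = 0x9144.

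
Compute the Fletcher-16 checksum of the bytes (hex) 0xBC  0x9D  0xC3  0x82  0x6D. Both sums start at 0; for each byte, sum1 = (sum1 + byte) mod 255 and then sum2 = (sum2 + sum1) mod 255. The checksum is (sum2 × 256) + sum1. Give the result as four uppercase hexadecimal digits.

Running sums (mod 255):
  after byte 0 (0xBC): sum1=188, sum2=188
  after byte 1 (0x9D): sum1=90, sum2=23
  after byte 2 (0xC3): sum1=30, sum2=53
  after byte 3 (0x82): sum1=160, sum2=213
  after byte 4 (0x6D): sum1=14, sum2=227
Checksum = sum2·256 + sum1 = 227·256 + 14 = 58126 = 0xE30E.

E30E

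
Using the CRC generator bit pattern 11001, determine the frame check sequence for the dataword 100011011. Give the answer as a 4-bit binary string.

1000

Append 4 zeros: 1000110110000. Divide by 11001 (XOR where the leading bit is 1):
  pos 0: 10001 XOR 11001 = 01000
  pos 1: 10001 XOR 11001 = 01000
  pos 2: 10000 XOR 11001 = 01001
  pos 3: 10011 XOR 11001 = 01010
  pos 4: 10101 XOR 11001 = 01100
  pos 5: 11000 XOR 11001 = 00001
Remainder (last 4 bits) = 1000. This is the CRC / FCS.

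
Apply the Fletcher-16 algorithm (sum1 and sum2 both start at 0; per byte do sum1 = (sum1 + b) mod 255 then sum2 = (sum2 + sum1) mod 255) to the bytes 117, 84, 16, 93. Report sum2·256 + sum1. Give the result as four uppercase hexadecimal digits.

5037

Running sums (mod 255):
  after byte 0 (117): sum1=117, sum2=117
  after byte 1 (84): sum1=201, sum2=63
  after byte 2 (16): sum1=217, sum2=25
  after byte 3 (93): sum1=55, sum2=80
Checksum = sum2·256 + sum1 = 80·256 + 55 = 20535 = 0x5037.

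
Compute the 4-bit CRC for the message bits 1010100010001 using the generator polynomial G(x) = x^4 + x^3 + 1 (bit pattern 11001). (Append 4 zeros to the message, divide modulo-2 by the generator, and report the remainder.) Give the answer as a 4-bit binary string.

1010

Append 4 zeros: 10101000100010000. Divide by 11001 (XOR where the leading bit is 1):
  pos 0: 10101 XOR 11001 = 01100
  pos 1: 11000 XOR 11001 = 00001
  pos 5: 10010 XOR 11001 = 01011
  pos 6: 10110 XOR 11001 = 01111
  pos 7: 11110 XOR 11001 = 00111
  pos 9: 11110 XOR 11001 = 00111
  pos 11: 11100 XOR 11001 = 00101
Remainder (last 4 bits) = 1010. This is the CRC / FCS.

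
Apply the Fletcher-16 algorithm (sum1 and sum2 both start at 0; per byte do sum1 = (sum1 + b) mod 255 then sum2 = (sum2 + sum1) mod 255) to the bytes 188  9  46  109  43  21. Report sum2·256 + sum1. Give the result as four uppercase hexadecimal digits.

06A1

Running sums (mod 255):
  after byte 0 (188): sum1=188, sum2=188
  after byte 1 (9): sum1=197, sum2=130
  after byte 2 (46): sum1=243, sum2=118
  after byte 3 (109): sum1=97, sum2=215
  after byte 4 (43): sum1=140, sum2=100
  after byte 5 (21): sum1=161, sum2=6
Checksum = sum2·256 + sum1 = 6·256 + 161 = 1697 = 0x06A1.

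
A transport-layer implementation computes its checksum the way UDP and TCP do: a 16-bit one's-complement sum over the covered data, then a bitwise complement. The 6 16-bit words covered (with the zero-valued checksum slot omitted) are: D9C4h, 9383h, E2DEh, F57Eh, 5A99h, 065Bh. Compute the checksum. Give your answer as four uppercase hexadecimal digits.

One's-complement addition (fold any carry out of bit 15 back into bit 0):
  0xD9C4 + 0x9383 = 0x16D47 → wrap carry → 0x6D48
  0x6D48 + 0xE2DE = 0x15026 → wrap carry → 0x5027
  0x5027 + 0xF57E = 0x145A5 → wrap carry → 0x45A6
  0x45A6 + 0x5A99 = 0x0A03F
  0xA03F + 0x065B = 0x0A69A
One's-complement sum = 0xA69A.
Checksum = ~0xA69A & 0xFFFF = 0x5965.

5965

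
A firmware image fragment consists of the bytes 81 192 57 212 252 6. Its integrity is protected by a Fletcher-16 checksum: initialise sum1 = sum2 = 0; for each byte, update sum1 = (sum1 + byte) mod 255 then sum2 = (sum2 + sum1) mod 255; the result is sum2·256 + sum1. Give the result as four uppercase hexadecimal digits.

Running sums (mod 255):
  after byte 0 (81): sum1=81, sum2=81
  after byte 1 (192): sum1=18, sum2=99
  after byte 2 (57): sum1=75, sum2=174
  after byte 3 (212): sum1=32, sum2=206
  after byte 4 (252): sum1=29, sum2=235
  after byte 5 (6): sum1=35, sum2=15
Checksum = sum2·256 + sum1 = 15·256 + 35 = 3875 = 0x0F23.

0F23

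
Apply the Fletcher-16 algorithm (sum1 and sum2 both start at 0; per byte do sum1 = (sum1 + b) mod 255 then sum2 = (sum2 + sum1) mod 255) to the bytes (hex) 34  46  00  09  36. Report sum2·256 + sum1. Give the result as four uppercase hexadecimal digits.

66B9

Running sums (mod 255):
  after byte 0 (34): sum1=52, sum2=52
  after byte 1 (46): sum1=122, sum2=174
  after byte 2 (00): sum1=122, sum2=41
  after byte 3 (09): sum1=131, sum2=172
  after byte 4 (36): sum1=185, sum2=102
Checksum = sum2·256 + sum1 = 102·256 + 185 = 26297 = 0x66B9.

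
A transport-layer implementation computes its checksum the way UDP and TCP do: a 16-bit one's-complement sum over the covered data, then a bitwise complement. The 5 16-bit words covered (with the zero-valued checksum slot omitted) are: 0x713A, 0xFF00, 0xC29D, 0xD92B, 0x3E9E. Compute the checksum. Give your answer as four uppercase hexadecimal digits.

One's-complement addition (fold any carry out of bit 15 back into bit 0):
  0x713A + 0xFF00 = 0x1703A → wrap carry → 0x703B
  0x703B + 0xC29D = 0x132D8 → wrap carry → 0x32D9
  0x32D9 + 0xD92B = 0x10C04 → wrap carry → 0x0C05
  0x0C05 + 0x3E9E = 0x04AA3
One's-complement sum = 0x4AA3.
Checksum = ~0x4AA3 & 0xFFFF = 0xB55C.

B55C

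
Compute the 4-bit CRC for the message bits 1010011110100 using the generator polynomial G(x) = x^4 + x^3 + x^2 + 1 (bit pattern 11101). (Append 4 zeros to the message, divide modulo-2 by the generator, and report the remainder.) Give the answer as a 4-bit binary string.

Append 4 zeros: 10100111101000000. Divide by 11101 (XOR where the leading bit is 1):
  pos 0: 10100 XOR 11101 = 01001
  pos 1: 10011 XOR 11101 = 01110
  pos 2: 11101 XOR 11101 = 00000
  pos 7: 11010 XOR 11101 = 00111
  pos 9: 11100 XOR 11101 = 00001
Remainder (last 4 bits) = 1000. This is the CRC / FCS.

1000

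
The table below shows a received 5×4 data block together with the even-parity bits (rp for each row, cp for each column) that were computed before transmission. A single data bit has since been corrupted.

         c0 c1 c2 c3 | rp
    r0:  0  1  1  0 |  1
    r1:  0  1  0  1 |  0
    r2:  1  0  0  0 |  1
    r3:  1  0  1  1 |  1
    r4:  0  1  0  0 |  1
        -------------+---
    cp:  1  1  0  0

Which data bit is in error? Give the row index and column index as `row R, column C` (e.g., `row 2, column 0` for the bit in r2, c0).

Recompute each row's even parity and compare to rp:
  r0: data parity 0, sent rp 1 → mismatch
  r1: data parity 0, sent rp 0 → ok
  r2: data parity 1, sent rp 1 → ok
  r3: data parity 1, sent rp 1 → ok
  r4: data parity 1, sent rp 1 → ok
Recompute each column's even parity and compare to cp:
  c0: data parity 0, sent cp 1 → mismatch
  c1: data parity 1, sent cp 1 → ok
  c2: data parity 0, sent cp 0 → ok
  c3: data parity 0, sent cp 0 → ok
Exactly one row (r0) and one column (c0) fail → the flipped bit is at their intersection.

row 0, column 0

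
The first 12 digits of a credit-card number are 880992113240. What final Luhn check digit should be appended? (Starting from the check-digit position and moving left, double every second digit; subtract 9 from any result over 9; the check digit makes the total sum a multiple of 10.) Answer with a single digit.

Partial digits right→left: 0 4 2 3 1 1 2 9 9 0 8 8
Double every second digit counting from the check-digit position (so the 1st, 3rd, 5th, ... of the partial from the right).
  doubled (with −9 where >9): 0 4 2 4 9 7 → sum 26
  kept as-is: 4 3 1 9 0 8 → sum 25
Total = 26 + 25 = 51.
Check digit = (10 − (51 mod 10)) mod 10 = 9.

9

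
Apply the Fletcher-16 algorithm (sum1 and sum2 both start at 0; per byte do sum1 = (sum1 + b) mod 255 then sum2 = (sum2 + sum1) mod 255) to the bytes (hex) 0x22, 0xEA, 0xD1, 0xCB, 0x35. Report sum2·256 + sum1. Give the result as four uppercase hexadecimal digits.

98DF

Running sums (mod 255):
  after byte 0 (0x22): sum1=34, sum2=34
  after byte 1 (0xEA): sum1=13, sum2=47
  after byte 2 (0xD1): sum1=222, sum2=14
  after byte 3 (0xCB): sum1=170, sum2=184
  after byte 4 (0x35): sum1=223, sum2=152
Checksum = sum2·256 + sum1 = 152·256 + 223 = 39135 = 0x98DF.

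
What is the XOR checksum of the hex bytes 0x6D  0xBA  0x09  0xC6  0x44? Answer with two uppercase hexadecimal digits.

XOR the bytes together:
  start with 0x6D
  0x6D ⊕ 0xBA = 0xD7
  0xD7 ⊕ 0x09 = 0xDE
  0xDE ⊕ 0xC6 = 0x18
  0x18 ⊕ 0x44 = 0x5C

5C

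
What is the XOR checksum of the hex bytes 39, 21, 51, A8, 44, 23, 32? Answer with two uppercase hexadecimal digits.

B4

XOR the bytes together:
  start with 0x39
  0x39 ⊕ 0x21 = 0x18
  0x18 ⊕ 0x51 = 0x49
  0x49 ⊕ 0xA8 = 0xE1
  0xE1 ⊕ 0x44 = 0xA5
  0xA5 ⊕ 0x23 = 0x86
  0x86 ⊕ 0x32 = 0xB4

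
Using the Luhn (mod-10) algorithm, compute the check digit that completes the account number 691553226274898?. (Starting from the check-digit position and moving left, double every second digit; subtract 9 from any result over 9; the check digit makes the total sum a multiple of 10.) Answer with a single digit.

4

Partial digits right→left: 8 9 8 4 7 2 6 2 2 3 5 5 1 9 6
Double every second digit counting from the check-digit position (so the 1st, 3rd, 5th, ... of the partial from the right).
  doubled (with −9 where >9): 7 7 5 3 4 1 2 3 → sum 32
  kept as-is: 9 4 2 2 3 5 9 → sum 34
Total = 32 + 34 = 66.
Check digit = (10 − (66 mod 10)) mod 10 = 4.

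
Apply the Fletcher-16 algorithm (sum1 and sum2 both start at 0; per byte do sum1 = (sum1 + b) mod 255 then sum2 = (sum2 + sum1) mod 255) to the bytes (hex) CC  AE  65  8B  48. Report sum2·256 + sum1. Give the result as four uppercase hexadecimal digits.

Running sums (mod 255):
  after byte 0 (CC): sum1=204, sum2=204
  after byte 1 (AE): sum1=123, sum2=72
  after byte 2 (65): sum1=224, sum2=41
  after byte 3 (8B): sum1=108, sum2=149
  after byte 4 (48): sum1=180, sum2=74
Checksum = sum2·256 + sum1 = 74·256 + 180 = 19124 = 0x4AB4.

4AB4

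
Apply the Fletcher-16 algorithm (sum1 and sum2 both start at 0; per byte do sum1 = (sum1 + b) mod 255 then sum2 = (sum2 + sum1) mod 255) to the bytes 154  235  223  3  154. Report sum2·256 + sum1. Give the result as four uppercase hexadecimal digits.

Running sums (mod 255):
  after byte 0 (154): sum1=154, sum2=154
  after byte 1 (235): sum1=134, sum2=33
  after byte 2 (223): sum1=102, sum2=135
  after byte 3 (3): sum1=105, sum2=240
  after byte 4 (154): sum1=4, sum2=244
Checksum = sum2·256 + sum1 = 244·256 + 4 = 62468 = 0xF404.

F404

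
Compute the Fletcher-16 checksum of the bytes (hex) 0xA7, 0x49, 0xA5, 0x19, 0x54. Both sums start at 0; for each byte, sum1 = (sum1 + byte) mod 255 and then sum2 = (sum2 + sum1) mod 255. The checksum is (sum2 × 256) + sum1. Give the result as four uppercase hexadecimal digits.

E204

Running sums (mod 255):
  after byte 0 (0xA7): sum1=167, sum2=167
  after byte 1 (0x49): sum1=240, sum2=152
  after byte 2 (0xA5): sum1=150, sum2=47
  after byte 3 (0x19): sum1=175, sum2=222
  after byte 4 (0x54): sum1=4, sum2=226
Checksum = sum2·256 + sum1 = 226·256 + 4 = 57860 = 0xE204.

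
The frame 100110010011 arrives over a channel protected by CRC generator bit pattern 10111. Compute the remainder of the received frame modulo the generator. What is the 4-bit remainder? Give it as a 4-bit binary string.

0000

Modulo-2 division of 100110010011 by 10111:
  pos 0: 10011 XOR 10111 = 00100
  pos 2: 10000 XOR 10111 = 00111
  pos 4: 11110 XOR 10111 = 01001
  pos 5: 10010 XOR 10111 = 00101
  pos 7: 10111 XOR 10111 = 00000
Remainder = 0000 (zero — the frame passes the CRC check).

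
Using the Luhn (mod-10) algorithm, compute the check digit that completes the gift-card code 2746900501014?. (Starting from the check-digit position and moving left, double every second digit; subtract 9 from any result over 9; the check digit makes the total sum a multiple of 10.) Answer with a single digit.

Partial digits right→left: 4 1 0 1 0 5 0 0 9 6 4 7 2
Double every second digit counting from the check-digit position (so the 1st, 3rd, 5th, ... of the partial from the right).
  doubled (with −9 where >9): 8 0 0 0 9 8 4 → sum 29
  kept as-is: 1 1 5 0 6 7 → sum 20
Total = 29 + 20 = 49.
Check digit = (10 − (49 mod 10)) mod 10 = 1.

1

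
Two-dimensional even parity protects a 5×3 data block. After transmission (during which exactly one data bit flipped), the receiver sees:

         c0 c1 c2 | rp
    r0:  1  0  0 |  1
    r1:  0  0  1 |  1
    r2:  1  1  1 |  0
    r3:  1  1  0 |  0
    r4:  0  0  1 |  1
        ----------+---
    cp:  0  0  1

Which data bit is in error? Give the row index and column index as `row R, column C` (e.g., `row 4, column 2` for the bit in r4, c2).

row 2, column 0

Recompute each row's even parity and compare to rp:
  r0: data parity 1, sent rp 1 → ok
  r1: data parity 1, sent rp 1 → ok
  r2: data parity 1, sent rp 0 → mismatch
  r3: data parity 0, sent rp 0 → ok
  r4: data parity 1, sent rp 1 → ok
Recompute each column's even parity and compare to cp:
  c0: data parity 1, sent cp 0 → mismatch
  c1: data parity 0, sent cp 0 → ok
  c2: data parity 1, sent cp 1 → ok
Exactly one row (r2) and one column (c0) fail → the flipped bit is at their intersection.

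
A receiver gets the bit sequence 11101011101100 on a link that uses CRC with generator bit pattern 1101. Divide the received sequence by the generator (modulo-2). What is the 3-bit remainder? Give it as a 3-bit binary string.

011

Modulo-2 division of 11101011101100 by 1101:
  pos 0: 1110 XOR 1101 = 0011
  pos 2: 1110 XOR 1101 = 0011
  pos 4: 1111 XOR 1101 = 0010
  pos 6: 1010 XOR 1101 = 0111
  pos 7: 1111 XOR 1101 = 0010
  pos 9: 1010 XOR 1101 = 0111
  pos 10: 1110 XOR 1101 = 0011
Remainder = 011 (nonzero — an error is detected).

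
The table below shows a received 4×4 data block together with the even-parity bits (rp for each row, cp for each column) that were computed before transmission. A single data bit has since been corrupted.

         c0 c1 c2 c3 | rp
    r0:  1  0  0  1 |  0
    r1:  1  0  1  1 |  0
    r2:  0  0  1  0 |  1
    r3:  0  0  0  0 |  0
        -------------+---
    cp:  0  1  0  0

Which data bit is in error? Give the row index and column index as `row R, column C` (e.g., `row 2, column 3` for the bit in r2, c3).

Recompute each row's even parity and compare to rp:
  r0: data parity 0, sent rp 0 → ok
  r1: data parity 1, sent rp 0 → mismatch
  r2: data parity 1, sent rp 1 → ok
  r3: data parity 0, sent rp 0 → ok
Recompute each column's even parity and compare to cp:
  c0: data parity 0, sent cp 0 → ok
  c1: data parity 0, sent cp 1 → mismatch
  c2: data parity 0, sent cp 0 → ok
  c3: data parity 0, sent cp 0 → ok
Exactly one row (r1) and one column (c1) fail → the flipped bit is at their intersection.

row 1, column 1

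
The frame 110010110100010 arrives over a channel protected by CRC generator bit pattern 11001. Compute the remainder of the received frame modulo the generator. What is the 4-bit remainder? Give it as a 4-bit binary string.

0000

Modulo-2 division of 110010110100010 by 11001:
  pos 0: 11001 XOR 11001 = 00000
  pos 6: 11010 XOR 11001 = 00011
  pos 9: 11001 XOR 11001 = 00000
Remainder = 0000 (zero — the frame passes the CRC check).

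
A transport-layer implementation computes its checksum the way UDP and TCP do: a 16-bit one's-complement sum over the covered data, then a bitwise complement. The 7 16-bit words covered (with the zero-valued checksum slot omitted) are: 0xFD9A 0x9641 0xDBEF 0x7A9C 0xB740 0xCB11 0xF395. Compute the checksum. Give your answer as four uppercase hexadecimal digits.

One's-complement addition (fold any carry out of bit 15 back into bit 0):
  0xFD9A + 0x9641 = 0x193DB → wrap carry → 0x93DC
  0x93DC + 0xDBEF = 0x16FCB → wrap carry → 0x6FCC
  0x6FCC + 0x7A9C = 0x0EA68
  0xEA68 + 0xB740 = 0x1A1A8 → wrap carry → 0xA1A9
  0xA1A9 + 0xCB11 = 0x16CBA → wrap carry → 0x6CBB
  0x6CBB + 0xF395 = 0x16050 → wrap carry → 0x6051
One's-complement sum = 0x6051.
Checksum = ~0x6051 & 0xFFFF = 0x9FAE.

9FAE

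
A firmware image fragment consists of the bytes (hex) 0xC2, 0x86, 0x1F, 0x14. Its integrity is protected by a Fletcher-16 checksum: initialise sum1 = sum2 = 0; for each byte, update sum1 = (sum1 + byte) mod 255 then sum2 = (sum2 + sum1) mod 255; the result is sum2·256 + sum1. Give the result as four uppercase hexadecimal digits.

F07C

Running sums (mod 255):
  after byte 0 (0xC2): sum1=194, sum2=194
  after byte 1 (0x86): sum1=73, sum2=12
  after byte 2 (0x1F): sum1=104, sum2=116
  after byte 3 (0x14): sum1=124, sum2=240
Checksum = sum2·256 + sum1 = 240·256 + 124 = 61564 = 0xF07C.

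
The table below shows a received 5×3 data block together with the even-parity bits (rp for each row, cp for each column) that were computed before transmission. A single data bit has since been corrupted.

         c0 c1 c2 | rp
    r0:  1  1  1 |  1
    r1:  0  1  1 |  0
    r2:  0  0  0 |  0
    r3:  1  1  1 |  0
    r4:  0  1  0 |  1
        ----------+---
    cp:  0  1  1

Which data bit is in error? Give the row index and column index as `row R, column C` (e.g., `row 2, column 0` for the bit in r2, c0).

Recompute each row's even parity and compare to rp:
  r0: data parity 1, sent rp 1 → ok
  r1: data parity 0, sent rp 0 → ok
  r2: data parity 0, sent rp 0 → ok
  r3: data parity 1, sent rp 0 → mismatch
  r4: data parity 1, sent rp 1 → ok
Recompute each column's even parity and compare to cp:
  c0: data parity 0, sent cp 0 → ok
  c1: data parity 0, sent cp 1 → mismatch
  c2: data parity 1, sent cp 1 → ok
Exactly one row (r3) and one column (c1) fail → the flipped bit is at their intersection.

row 3, column 1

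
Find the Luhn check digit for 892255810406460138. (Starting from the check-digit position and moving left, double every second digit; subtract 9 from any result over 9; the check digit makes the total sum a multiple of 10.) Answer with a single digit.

1

Partial digits right→left: 8 3 1 0 6 4 6 0 4 0 1 8 5 5 2 2 9 8
Double every second digit counting from the check-digit position (so the 1st, 3rd, 5th, ... of the partial from the right).
  doubled (with −9 where >9): 7 2 3 3 8 2 1 4 9 → sum 39
  kept as-is: 3 0 4 0 0 8 5 2 8 → sum 30
Total = 39 + 30 = 69.
Check digit = (10 − (69 mod 10)) mod 10 = 1.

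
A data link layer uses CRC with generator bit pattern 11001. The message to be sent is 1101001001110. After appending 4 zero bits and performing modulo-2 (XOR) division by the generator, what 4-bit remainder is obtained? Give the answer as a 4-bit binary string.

Append 4 zeros: 11010010011100000. Divide by 11001 (XOR where the leading bit is 1):
  pos 0: 11010 XOR 11001 = 00011
  pos 3: 11010 XOR 11001 = 00011
  pos 6: 11011 XOR 11001 = 00010
  pos 9: 10100 XOR 11001 = 01101
  pos 10: 11010 XOR 11001 = 00011
Remainder (last 4 bits) = 1100. This is the CRC / FCS.

1100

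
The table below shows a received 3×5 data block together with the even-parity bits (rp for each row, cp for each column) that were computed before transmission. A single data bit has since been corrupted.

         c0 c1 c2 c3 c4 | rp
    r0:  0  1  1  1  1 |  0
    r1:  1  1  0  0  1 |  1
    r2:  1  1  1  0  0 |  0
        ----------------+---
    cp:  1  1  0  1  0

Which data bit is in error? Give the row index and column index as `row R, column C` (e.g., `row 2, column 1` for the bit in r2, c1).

Recompute each row's even parity and compare to rp:
  r0: data parity 0, sent rp 0 → ok
  r1: data parity 1, sent rp 1 → ok
  r2: data parity 1, sent rp 0 → mismatch
Recompute each column's even parity and compare to cp:
  c0: data parity 0, sent cp 1 → mismatch
  c1: data parity 1, sent cp 1 → ok
  c2: data parity 0, sent cp 0 → ok
  c3: data parity 1, sent cp 1 → ok
  c4: data parity 0, sent cp 0 → ok
Exactly one row (r2) and one column (c0) fail → the flipped bit is at their intersection.

row 2, column 0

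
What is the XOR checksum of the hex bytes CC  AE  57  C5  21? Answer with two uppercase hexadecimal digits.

XOR the bytes together:
  start with 0xCC
  0xCC ⊕ 0xAE = 0x62
  0x62 ⊕ 0x57 = 0x35
  0x35 ⊕ 0xC5 = 0xF0
  0xF0 ⊕ 0x21 = 0xD1

D1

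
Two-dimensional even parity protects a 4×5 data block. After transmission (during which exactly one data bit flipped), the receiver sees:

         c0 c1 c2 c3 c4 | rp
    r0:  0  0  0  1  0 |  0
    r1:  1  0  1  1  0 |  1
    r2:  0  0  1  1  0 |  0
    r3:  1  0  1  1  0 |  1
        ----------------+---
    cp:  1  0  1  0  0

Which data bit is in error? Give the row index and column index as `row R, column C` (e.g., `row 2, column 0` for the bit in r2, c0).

Recompute each row's even parity and compare to rp:
  r0: data parity 1, sent rp 0 → mismatch
  r1: data parity 1, sent rp 1 → ok
  r2: data parity 0, sent rp 0 → ok
  r3: data parity 1, sent rp 1 → ok
Recompute each column's even parity and compare to cp:
  c0: data parity 0, sent cp 1 → mismatch
  c1: data parity 0, sent cp 0 → ok
  c2: data parity 1, sent cp 1 → ok
  c3: data parity 0, sent cp 0 → ok
  c4: data parity 0, sent cp 0 → ok
Exactly one row (r0) and one column (c0) fail → the flipped bit is at their intersection.

row 0, column 0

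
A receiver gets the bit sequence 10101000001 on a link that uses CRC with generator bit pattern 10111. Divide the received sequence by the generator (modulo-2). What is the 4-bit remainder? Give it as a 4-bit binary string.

0000

Modulo-2 division of 10101000001 by 10111:
  pos 0: 10101 XOR 10111 = 00010
  pos 3: 10000 XOR 10111 = 00111
  pos 5: 11100 XOR 10111 = 01011
  pos 6: 10111 XOR 10111 = 00000
Remainder = 0000 (zero — the frame passes the CRC check).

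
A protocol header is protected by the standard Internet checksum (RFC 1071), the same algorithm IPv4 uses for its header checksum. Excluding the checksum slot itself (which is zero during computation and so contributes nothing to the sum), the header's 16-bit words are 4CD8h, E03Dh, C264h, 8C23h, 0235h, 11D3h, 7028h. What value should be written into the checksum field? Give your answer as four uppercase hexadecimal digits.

One's-complement addition (fold any carry out of bit 15 back into bit 0):
  0x4CD8 + 0xE03D = 0x12D15 → wrap carry → 0x2D16
  0x2D16 + 0xC264 = 0x0EF7A
  0xEF7A + 0x8C23 = 0x17B9D → wrap carry → 0x7B9E
  0x7B9E + 0x0235 = 0x07DD3
  0x7DD3 + 0x11D3 = 0x08FA6
  0x8FA6 + 0x7028 = 0x0FFCE
One's-complement sum = 0xFFCE.
Checksum = ~0xFFCE & 0xFFFF = 0x0031.

0031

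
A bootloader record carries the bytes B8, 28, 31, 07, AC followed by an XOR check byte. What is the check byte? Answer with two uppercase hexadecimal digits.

XOR the bytes together:
  start with 0xB8
  0xB8 ⊕ 0x28 = 0x90
  0x90 ⊕ 0x31 = 0xA1
  0xA1 ⊕ 0x07 = 0xA6
  0xA6 ⊕ 0xAC = 0x0A

0A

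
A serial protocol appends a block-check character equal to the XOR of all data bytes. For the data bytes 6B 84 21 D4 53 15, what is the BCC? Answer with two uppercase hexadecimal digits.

XOR the bytes together:
  start with 0x6B
  0x6B ⊕ 0x84 = 0xEF
  0xEF ⊕ 0x21 = 0xCE
  0xCE ⊕ 0xD4 = 0x1A
  0x1A ⊕ 0x53 = 0x49
  0x49 ⊕ 0x15 = 0x5C

5C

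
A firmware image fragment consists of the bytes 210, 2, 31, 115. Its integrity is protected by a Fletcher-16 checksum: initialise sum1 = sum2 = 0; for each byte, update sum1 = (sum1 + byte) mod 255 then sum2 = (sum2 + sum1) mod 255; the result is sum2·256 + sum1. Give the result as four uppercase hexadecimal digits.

Running sums (mod 255):
  after byte 0 (210): sum1=210, sum2=210
  after byte 1 (2): sum1=212, sum2=167
  after byte 2 (31): sum1=243, sum2=155
  after byte 3 (115): sum1=103, sum2=3
Checksum = sum2·256 + sum1 = 3·256 + 103 = 871 = 0x0367.

0367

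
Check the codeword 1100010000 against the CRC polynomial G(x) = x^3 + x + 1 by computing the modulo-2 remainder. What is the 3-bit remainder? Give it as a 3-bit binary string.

Modulo-2 division of 1100010000 by 1011:
  pos 0: 1100 XOR 1011 = 0111
  pos 1: 1110 XOR 1011 = 0101
  pos 2: 1011 XOR 1011 = 0000
Remainder = 000 (zero — the frame passes the CRC check).

000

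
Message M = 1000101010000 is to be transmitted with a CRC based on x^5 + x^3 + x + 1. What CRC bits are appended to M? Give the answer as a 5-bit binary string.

01010

Append 5 zeros: 100010101000000000. Divide by 101011 (XOR where the leading bit is 1):
  pos 0: 100010 XOR 101011 = 001001
  pos 2: 100110 XOR 101011 = 001101
  pos 4: 110110 XOR 101011 = 011101
  pos 5: 111010 XOR 101011 = 010001
  pos 6: 100010 XOR 101011 = 001001
  pos 8: 100100 XOR 101011 = 001111
  pos 10: 111100 XOR 101011 = 010111
  pos 11: 101110 XOR 101011 = 000101
Remainder (last 5 bits) = 01010. This is the CRC / FCS.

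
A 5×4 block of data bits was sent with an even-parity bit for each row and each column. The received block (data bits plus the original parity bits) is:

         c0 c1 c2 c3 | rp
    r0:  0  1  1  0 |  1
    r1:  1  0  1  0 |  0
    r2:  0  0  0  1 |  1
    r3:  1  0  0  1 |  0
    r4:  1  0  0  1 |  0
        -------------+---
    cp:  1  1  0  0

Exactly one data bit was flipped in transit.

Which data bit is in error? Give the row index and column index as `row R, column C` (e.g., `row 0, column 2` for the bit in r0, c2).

row 0, column 3

Recompute each row's even parity and compare to rp:
  r0: data parity 0, sent rp 1 → mismatch
  r1: data parity 0, sent rp 0 → ok
  r2: data parity 1, sent rp 1 → ok
  r3: data parity 0, sent rp 0 → ok
  r4: data parity 0, sent rp 0 → ok
Recompute each column's even parity and compare to cp:
  c0: data parity 1, sent cp 1 → ok
  c1: data parity 1, sent cp 1 → ok
  c2: data parity 0, sent cp 0 → ok
  c3: data parity 1, sent cp 0 → mismatch
Exactly one row (r0) and one column (c3) fail → the flipped bit is at their intersection.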